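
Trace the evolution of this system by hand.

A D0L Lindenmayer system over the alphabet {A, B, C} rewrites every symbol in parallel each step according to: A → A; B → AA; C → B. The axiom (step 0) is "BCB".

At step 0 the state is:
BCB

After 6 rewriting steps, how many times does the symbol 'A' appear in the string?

step 0: BCB
step 1: AABAA
step 2: AAAAAA
step 3: AAAAAA
step 4: AAAAAA
step 5: AAAAAA
step 6: AAAAAA

6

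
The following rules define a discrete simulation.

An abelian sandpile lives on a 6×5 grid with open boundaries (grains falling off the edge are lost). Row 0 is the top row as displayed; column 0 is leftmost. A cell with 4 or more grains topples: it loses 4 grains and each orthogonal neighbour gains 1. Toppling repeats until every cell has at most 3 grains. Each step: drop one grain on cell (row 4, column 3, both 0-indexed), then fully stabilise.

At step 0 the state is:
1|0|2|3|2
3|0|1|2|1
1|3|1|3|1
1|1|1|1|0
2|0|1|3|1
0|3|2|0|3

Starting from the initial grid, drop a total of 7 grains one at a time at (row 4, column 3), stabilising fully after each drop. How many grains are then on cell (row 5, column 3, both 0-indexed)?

2

[0] 1|0|2|3|2
3|0|1|2|1
1|3|1|3|1
1|1|1|1|0
2|0|1|3|1
0|3|2|0|3
[1] 1|0|2|3|2
3|0|1|2|1
1|3|1|3|1
1|1|1|2|0
2|0|2|0|2
0|3|2|1|3
[2] 1|0|2|3|2
3|0|1|2|1
1|3|1|3|1
1|1|1|2|0
2|0|2|1|2
0|3|2|1|3
[3] 1|0|2|3|2
3|0|1|2|1
1|3|1|3|1
1|1|1|2|0
2|0|2|2|2
0|3|2|1|3
[4] 1|0|2|3|2
3|0|1|2|1
1|3|1|3|1
1|1|1|2|0
2|0|2|3|2
0|3|2|1|3
[5] 1|0|2|3|2
3|0|1|2|1
1|3|1|3|1
1|1|1|3|0
2|0|3|0|3
0|3|2|2|3
[6] 1|0|2|3|2
3|0|1|2|1
1|3|1|3|1
1|1|1|3|0
2|0|3|1|3
0|3|2|2|3
[7] 1|0|2|3|2
3|0|1|2|1
1|3|1|3|1
1|1|1|3|0
2|0|3|2|3
0|3|2|2|3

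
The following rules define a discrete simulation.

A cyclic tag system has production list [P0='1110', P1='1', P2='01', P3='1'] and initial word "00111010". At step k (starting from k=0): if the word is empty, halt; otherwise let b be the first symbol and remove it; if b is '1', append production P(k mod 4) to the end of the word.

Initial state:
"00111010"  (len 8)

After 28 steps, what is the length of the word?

k=0  "00111010"  (len 8)
k=1  "0111010"  (len 7)
k=2  "111010"  (len 6)
k=3  "1101001"  (len 7)
k=4  "1010011"  (len 7)
k=5  "0100111110"  (len 10)
k=6  "100111110"  (len 9)
k=7  "0011111001"  (len 10)
k=8  "011111001"  (len 9)
k=9  "11111001"  (len 8)
k=10  "11110011"  (len 8)
k=11  "111001101"  (len 9)
k=12  "110011011"  (len 9)
k=13  "100110111110"  (len 12)
k=14  "001101111101"  (len 12)
k=15  "01101111101"  (len 11)
k=16  "1101111101"  (len 10)
k=17  "1011111011110"  (len 13)
k=18  "0111110111101"  (len 13)
k=19  "111110111101"  (len 12)
k=20  "111101111011"  (len 12)
k=21  "111011110111110"  (len 15)
k=22  "110111101111101"  (len 15)
k=23  "1011110111110101"  (len 16)
k=24  "0111101111101011"  (len 16)
k=25  "111101111101011"  (len 15)
k=26  "111011111010111"  (len 15)
k=27  "1101111101011101"  (len 16)
k=28  "1011111010111011"  (len 16)

16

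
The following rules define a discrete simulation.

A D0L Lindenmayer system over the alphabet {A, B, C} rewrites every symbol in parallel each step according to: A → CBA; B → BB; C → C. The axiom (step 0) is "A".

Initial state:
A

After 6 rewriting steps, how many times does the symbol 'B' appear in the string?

t=0: A
t=1: CBA
t=2: CBBCBA
t=3: CBBBBCBBCBA
t=4: CBBBBBBBBCBBBBCBBCBA
t=5: CBBBBBBBBBBBBBBBBCBBBBBBBBCBBBBCBBCBA
t=6: CBBBBBBBBBBBBBBBBBBBBBBBBBBBBBBBBCBBBBBBBBBBBBBBBBCBBBBBBBBCBBBBCBBCBA

63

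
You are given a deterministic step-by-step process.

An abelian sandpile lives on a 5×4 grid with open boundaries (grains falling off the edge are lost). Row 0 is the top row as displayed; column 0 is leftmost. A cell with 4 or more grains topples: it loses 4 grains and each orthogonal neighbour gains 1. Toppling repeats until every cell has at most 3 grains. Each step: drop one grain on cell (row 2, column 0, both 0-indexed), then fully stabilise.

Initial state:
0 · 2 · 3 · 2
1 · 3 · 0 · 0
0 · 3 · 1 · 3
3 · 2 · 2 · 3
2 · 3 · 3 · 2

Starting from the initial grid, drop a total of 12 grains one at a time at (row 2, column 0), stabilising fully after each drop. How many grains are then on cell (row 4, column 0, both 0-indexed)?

0) 0 · 2 · 3 · 2
1 · 3 · 0 · 0
0 · 3 · 1 · 3
3 · 2 · 2 · 3
2 · 3 · 3 · 2
1) 0 · 2 · 3 · 2
1 · 3 · 0 · 0
1 · 3 · 1 · 3
3 · 2 · 2 · 3
2 · 3 · 3 · 2
2) 0 · 2 · 3 · 2
1 · 3 · 0 · 0
2 · 3 · 1 · 3
3 · 2 · 2 · 3
2 · 3 · 3 · 2
3) 0 · 2 · 3 · 2
1 · 3 · 0 · 0
3 · 3 · 1 · 3
3 · 2 · 2 · 3
2 · 3 · 3 · 2
4) 0 · 3 · 3 · 2
3 · 0 · 2 · 1
2 · 3 · 0 · 1
2 · 2 · 2 · 2
0 · 2 · 2 · 0
5) 0 · 3 · 3 · 2
3 · 0 · 2 · 1
3 · 3 · 0 · 1
2 · 2 · 2 · 2
0 · 2 · 2 · 0
6) 1 · 3 · 3 · 2
0 · 2 · 2 · 1
2 · 0 · 1 · 1
3 · 3 · 2 · 2
0 · 2 · 2 · 0
7) 1 · 3 · 3 · 2
0 · 2 · 2 · 1
3 · 0 · 1 · 1
3 · 3 · 2 · 2
0 · 2 · 2 · 0
8) 1 · 3 · 3 · 2
1 · 2 · 2 · 1
1 · 2 · 1 · 1
1 · 0 · 3 · 2
1 · 3 · 2 · 0
9) 1 · 3 · 3 · 2
1 · 2 · 2 · 1
2 · 2 · 1 · 1
1 · 0 · 3 · 2
1 · 3 · 2 · 0
10) 1 · 3 · 3 · 2
1 · 2 · 2 · 1
3 · 2 · 1 · 1
1 · 0 · 3 · 2
1 · 3 · 2 · 0
11) 1 · 3 · 3 · 2
2 · 2 · 2 · 1
0 · 3 · 1 · 1
2 · 0 · 3 · 2
1 · 3 · 2 · 0
12) 1 · 3 · 3 · 2
2 · 2 · 2 · 1
1 · 3 · 1 · 1
2 · 0 · 3 · 2
1 · 3 · 2 · 0

1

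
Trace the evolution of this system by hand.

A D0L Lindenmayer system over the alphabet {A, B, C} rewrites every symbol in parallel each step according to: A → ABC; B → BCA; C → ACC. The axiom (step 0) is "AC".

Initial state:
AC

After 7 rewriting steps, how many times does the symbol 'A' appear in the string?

t=0: AC
t=1: ABCACC
t=2: ABCBCAACCABCACCACC
t=3: ABCBCAACCBCAACCABCABCACCACCABCBCAACCABCACCACCABCACCACC
t=4: ABCBCAACCBCAACCABCABCACCACCBCAACCABCABCACCACCABCBCAACCABCB…CACCABCBCAACCABCACCACCABCACCACCABCBCAACCABCACCACCABCACCACC  (len 162)
t=5: ABCBCAACCBCAACCABCABCACCACCBCAACCABCABCACCACCABCBCAACCABCB…CACCABCBCAACCABCACCACCABCACCACCABCBCAACCABCACCACCABCACCACC  (len 486)
t=6: ABCBCAACCBCAACCABCABCACCACCBCAACCABCABCACCACCABCBCAACCABCB…CACCABCBCAACCABCACCACCABCACCACCABCBCAACCABCACCACCABCACCACC  (len 1458)
t=7: ABCBCAACCBCAACCABCABCACCACCBCAACCABCABCACCACCABCBCAACCABCB…CACCABCBCAACCABCACCACCABCACCACCABCBCAACCABCACCACCABCACCACC  (len 4374)

1458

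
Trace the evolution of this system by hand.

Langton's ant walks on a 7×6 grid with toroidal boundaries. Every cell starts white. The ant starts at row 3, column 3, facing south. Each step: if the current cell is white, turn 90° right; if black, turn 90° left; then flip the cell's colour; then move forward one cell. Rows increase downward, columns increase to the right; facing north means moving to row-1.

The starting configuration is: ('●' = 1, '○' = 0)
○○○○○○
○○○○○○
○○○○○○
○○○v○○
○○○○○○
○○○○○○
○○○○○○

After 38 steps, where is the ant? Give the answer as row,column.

gen 0: ○○○○○○
○○○○○○
○○○○○○
○○○v○○
○○○○○○
○○○○○○
○○○○○○
gen 1: ○○○○○○
○○○○○○
○○○○○○
○○<●○○
○○○○○○
○○○○○○
○○○○○○
gen 2: ○○○○○○
○○○○○○
○○^○○○
○○●●○○
○○○○○○
○○○○○○
○○○○○○
gen 3: ○○○○○○
○○○○○○
○○●>○○
○○●●○○
○○○○○○
○○○○○○
○○○○○○
gen 4: ○○○○○○
○○○○○○
○○●●○○
○○●v○○
○○○○○○
○○○○○○
○○○○○○
gen 5: ○○○○○○
○○○○○○
○○●●○○
○○●○>○
○○○○○○
○○○○○○
○○○○○○
gen 6: ○○○○○○
○○○○○○
○○●●○○
○○●○●○
○○○○v○
○○○○○○
○○○○○○
gen 7: ○○○○○○
○○○○○○
○○●●○○
○○●○●○
○○○<●○
○○○○○○
○○○○○○
gen 8: ○○○○○○
○○○○○○
○○●●○○
○○●^●○
○○○●●○
○○○○○○
○○○○○○
gen 9: ○○○○○○
○○○○○○
○○●●○○
○○●●>○
○○○●●○
○○○○○○
○○○○○○
gen 10: ○○○○○○
○○○○○○
○○●●^○
○○●●○○
○○○●●○
○○○○○○
○○○○○○
gen 11: ○○○○○○
○○○○○○
○○●●●>
○○●●○○
○○○●●○
○○○○○○
○○○○○○
gen 12: ○○○○○○
○○○○○○
○○●●●●
○○●●○v
○○○●●○
○○○○○○
○○○○○○
gen 13: ○○○○○○
○○○○○○
○○●●●●
○○●●<●
○○○●●○
○○○○○○
○○○○○○
gen 14: ○○○○○○
○○○○○○
○○●●^●
○○●●●●
○○○●●○
○○○○○○
○○○○○○
gen 15: ○○○○○○
○○○○○○
○○●<○●
○○●●●●
○○○●●○
○○○○○○
○○○○○○
gen 16: ○○○○○○
○○○○○○
○○●○○●
○○●v●●
○○○●●○
○○○○○○
○○○○○○
gen 17: ○○○○○○
○○○○○○
○○●○○●
○○●○>●
○○○●●○
○○○○○○
○○○○○○
gen 18: ○○○○○○
○○○○○○
○○●○^●
○○●○○●
○○○●●○
○○○○○○
○○○○○○
gen 19: ○○○○○○
○○○○○○
○○●○●>
○○●○○●
○○○●●○
○○○○○○
○○○○○○
gen 20: ○○○○○○
○○○○○^
○○●○●○
○○●○○●
○○○●●○
○○○○○○
○○○○○○
gen 21: ○○○○○○
>○○○○●
○○●○●○
○○●○○●
○○○●●○
○○○○○○
○○○○○○
gen 22: ○○○○○○
●○○○○●
v○●○●○
○○●○○●
○○○●●○
○○○○○○
○○○○○○
gen 23: ○○○○○○
●○○○○●
●○●○●<
○○●○○●
○○○●●○
○○○○○○
○○○○○○
gen 24: ○○○○○○
●○○○○^
●○●○●●
○○●○○●
○○○●●○
○○○○○○
○○○○○○
gen 25: ○○○○○○
●○○○<○
●○●○●●
○○●○○●
○○○●●○
○○○○○○
○○○○○○
gen 26: ○○○○^○
●○○○●○
●○●○●●
○○●○○●
○○○●●○
○○○○○○
○○○○○○
gen 27: ○○○○●>
●○○○●○
●○●○●●
○○●○○●
○○○●●○
○○○○○○
○○○○○○
gen 28: ○○○○●●
●○○○●v
●○●○●●
○○●○○●
○○○●●○
○○○○○○
○○○○○○
gen 29: ○○○○●●
●○○○<●
●○●○●●
○○●○○●
○○○●●○
○○○○○○
○○○○○○
gen 30: ○○○○●●
●○○○○●
●○●○v●
○○●○○●
○○○●●○
○○○○○○
○○○○○○
gen 31: ○○○○●●
●○○○○●
●○●○○>
○○●○○●
○○○●●○
○○○○○○
○○○○○○
gen 32: ○○○○●●
●○○○○^
●○●○○○
○○●○○●
○○○●●○
○○○○○○
○○○○○○
gen 33: ○○○○●●
●○○○<○
●○●○○○
○○●○○●
○○○●●○
○○○○○○
○○○○○○
gen 34: ○○○○^●
●○○○●○
●○●○○○
○○●○○●
○○○●●○
○○○○○○
○○○○○○
gen 35: ○○○<○●
●○○○●○
●○●○○○
○○●○○●
○○○●●○
○○○○○○
○○○○○○
gen 36: ○○○●○●
●○○○●○
●○●○○○
○○●○○●
○○○●●○
○○○○○○
○○○^○○
gen 37: ○○○●○●
●○○○●○
●○●○○○
○○●○○●
○○○●●○
○○○○○○
○○○●>○
gen 38: ○○○●v●
●○○○●○
●○●○○○
○○●○○●
○○○●●○
○○○○○○
○○○●●○

0,4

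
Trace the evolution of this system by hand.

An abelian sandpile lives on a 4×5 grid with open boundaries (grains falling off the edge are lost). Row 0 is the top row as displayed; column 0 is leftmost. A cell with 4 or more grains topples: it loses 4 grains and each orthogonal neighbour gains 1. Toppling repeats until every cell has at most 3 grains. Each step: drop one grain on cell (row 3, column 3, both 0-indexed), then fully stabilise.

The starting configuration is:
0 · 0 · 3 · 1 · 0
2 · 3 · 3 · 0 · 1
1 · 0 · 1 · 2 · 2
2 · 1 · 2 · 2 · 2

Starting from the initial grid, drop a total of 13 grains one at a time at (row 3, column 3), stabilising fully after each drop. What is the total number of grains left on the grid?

33

gen 0: 0 · 0 · 3 · 1 · 0
2 · 3 · 3 · 0 · 1
1 · 0 · 1 · 2 · 2
2 · 1 · 2 · 2 · 2
gen 1: 0 · 0 · 3 · 1 · 0
2 · 3 · 3 · 0 · 1
1 · 0 · 1 · 2 · 2
2 · 1 · 2 · 3 · 2
gen 2: 0 · 0 · 3 · 1 · 0
2 · 3 · 3 · 0 · 1
1 · 0 · 1 · 3 · 2
2 · 1 · 3 · 0 · 3
gen 3: 0 · 0 · 3 · 1 · 0
2 · 3 · 3 · 0 · 1
1 · 0 · 1 · 3 · 2
2 · 1 · 3 · 1 · 3
gen 4: 0 · 0 · 3 · 1 · 0
2 · 3 · 3 · 0 · 1
1 · 0 · 1 · 3 · 2
2 · 1 · 3 · 2 · 3
gen 5: 0 · 0 · 3 · 1 · 0
2 · 3 · 3 · 0 · 1
1 · 0 · 1 · 3 · 2
2 · 1 · 3 · 3 · 3
gen 6: 0 · 0 · 3 · 1 · 0
2 · 3 · 3 · 1 · 2
1 · 0 · 3 · 1 · 0
2 · 2 · 0 · 3 · 1
gen 7: 0 · 0 · 3 · 1 · 0
2 · 3 · 3 · 1 · 2
1 · 0 · 3 · 2 · 0
2 · 2 · 1 · 0 · 2
gen 8: 0 · 0 · 3 · 1 · 0
2 · 3 · 3 · 1 · 2
1 · 0 · 3 · 2 · 0
2 · 2 · 1 · 1 · 2
gen 9: 0 · 0 · 3 · 1 · 0
2 · 3 · 3 · 1 · 2
1 · 0 · 3 · 2 · 0
2 · 2 · 1 · 2 · 2
gen 10: 0 · 0 · 3 · 1 · 0
2 · 3 · 3 · 1 · 2
1 · 0 · 3 · 2 · 0
2 · 2 · 1 · 3 · 2
gen 11: 0 · 0 · 3 · 1 · 0
2 · 3 · 3 · 1 · 2
1 · 0 · 3 · 3 · 0
2 · 2 · 2 · 0 · 3
gen 12: 0 · 0 · 3 · 1 · 0
2 · 3 · 3 · 1 · 2
1 · 0 · 3 · 3 · 0
2 · 2 · 2 · 1 · 3
gen 13: 0 · 0 · 3 · 1 · 0
2 · 3 · 3 · 1 · 2
1 · 0 · 3 · 3 · 0
2 · 2 · 2 · 2 · 3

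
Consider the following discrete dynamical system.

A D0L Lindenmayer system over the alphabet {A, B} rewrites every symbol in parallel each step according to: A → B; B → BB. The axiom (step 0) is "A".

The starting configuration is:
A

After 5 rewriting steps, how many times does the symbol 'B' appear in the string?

t=0: A
t=1: B
t=2: BB
t=3: BBBB
t=4: BBBBBBBB
t=5: BBBBBBBBBBBBBBBB

16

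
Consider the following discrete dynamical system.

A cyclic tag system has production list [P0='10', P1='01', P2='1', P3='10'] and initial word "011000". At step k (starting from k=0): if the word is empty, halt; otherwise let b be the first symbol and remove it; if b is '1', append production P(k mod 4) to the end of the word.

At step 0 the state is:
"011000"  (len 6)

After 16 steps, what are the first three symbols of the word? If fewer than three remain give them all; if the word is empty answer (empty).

[0] "011000"  (len 6)
[1] "11000"  (len 5)
[2] "100001"  (len 6)
[3] "000011"  (len 6)
[4] "00011"  (len 5)
[5] "0011"  (len 4)
[6] "011"  (len 3)
[7] "11"  (len 2)
[8] "110"  (len 3)
[9] "1010"  (len 4)
[10] "01001"  (len 5)
[11] "1001"  (len 4)
[12] "00110"  (len 5)
[13] "0110"  (len 4)
[14] "110"  (len 3)
[15] "101"  (len 3)
[16] "0110"  (len 4)

011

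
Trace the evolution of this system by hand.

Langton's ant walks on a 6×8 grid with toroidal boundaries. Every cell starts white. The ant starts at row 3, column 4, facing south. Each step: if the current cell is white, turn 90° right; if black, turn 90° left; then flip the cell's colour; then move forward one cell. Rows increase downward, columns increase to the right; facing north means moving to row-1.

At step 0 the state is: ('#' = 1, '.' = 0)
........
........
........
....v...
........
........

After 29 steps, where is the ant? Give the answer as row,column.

gen 0: ........
........
........
....v...
........
........
gen 1: ........
........
........
...<#...
........
........
gen 2: ........
........
...^....
...##...
........
........
gen 3: ........
........
...#>...
...##...
........
........
gen 4: ........
........
...##...
...#v...
........
........
gen 5: ........
........
...##...
...#.>..
........
........
gen 6: ........
........
...##...
...#.#..
.....v..
........
gen 7: ........
........
...##...
...#.#..
....<#..
........
gen 8: ........
........
...##...
...#^#..
....##..
........
gen 9: ........
........
...##...
...##>..
....##..
........
gen 10: ........
........
...##^..
...##...
....##..
........
gen 11: ........
........
...###>.
...##...
....##..
........
gen 12: ........
........
...####.
...##.v.
....##..
........
gen 13: ........
........
...####.
...##<#.
....##..
........
gen 14: ........
........
...##^#.
...####.
....##..
........
gen 15: ........
........
...#<.#.
...####.
....##..
........
gen 16: ........
........
...#..#.
...#v##.
....##..
........
gen 17: ........
........
...#..#.
...#.>#.
....##..
........
gen 18: ........
........
...#.^#.
...#..#.
....##..
........
gen 19: ........
........
...#.#>.
...#..#.
....##..
........
gen 20: ........
......^.
...#.#..
...#..#.
....##..
........
gen 21: ........
......#>
...#.#..
...#..#.
....##..
........
gen 22: ........
......##
...#.#.v
...#..#.
....##..
........
gen 23: ........
......##
...#.#<#
...#..#.
....##..
........
gen 24: ........
......^#
...#.###
...#..#.
....##..
........
gen 25: ........
.....<.#
...#.###
...#..#.
....##..
........
gen 26: .....^..
.....#.#
...#.###
...#..#.
....##..
........
gen 27: .....#>.
.....#.#
...#.###
...#..#.
....##..
........
gen 28: .....##.
.....#v#
...#.###
...#..#.
....##..
........
gen 29: .....##.
.....<##
...#.###
...#..#.
....##..
........

1,5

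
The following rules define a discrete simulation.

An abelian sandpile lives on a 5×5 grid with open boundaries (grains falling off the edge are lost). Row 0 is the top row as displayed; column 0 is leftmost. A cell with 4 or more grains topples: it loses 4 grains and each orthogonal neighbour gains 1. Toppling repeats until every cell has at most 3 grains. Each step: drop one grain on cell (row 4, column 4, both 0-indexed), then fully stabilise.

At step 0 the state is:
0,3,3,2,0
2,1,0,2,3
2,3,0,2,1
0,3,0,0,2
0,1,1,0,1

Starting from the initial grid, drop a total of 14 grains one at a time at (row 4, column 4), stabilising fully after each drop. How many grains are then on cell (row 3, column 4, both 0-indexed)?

2

[0] 0,3,3,2,0
2,1,0,2,3
2,3,0,2,1
0,3,0,0,2
0,1,1,0,1
[1] 0,3,3,2,0
2,1,0,2,3
2,3,0,2,1
0,3,0,0,2
0,1,1,0,2
[2] 0,3,3,2,0
2,1,0,2,3
2,3,0,2,1
0,3,0,0,2
0,1,1,0,3
[3] 0,3,3,2,0
2,1,0,2,3
2,3,0,2,1
0,3,0,0,3
0,1,1,1,0
[4] 0,3,3,2,0
2,1,0,2,3
2,3,0,2,1
0,3,0,0,3
0,1,1,1,1
[5] 0,3,3,2,0
2,1,0,2,3
2,3,0,2,1
0,3,0,0,3
0,1,1,1,2
[6] 0,3,3,2,0
2,1,0,2,3
2,3,0,2,1
0,3,0,0,3
0,1,1,1,3
[7] 0,3,3,2,0
2,1,0,2,3
2,3,0,2,2
0,3,0,1,0
0,1,1,2,1
[8] 0,3,3,2,0
2,1,0,2,3
2,3,0,2,2
0,3,0,1,0
0,1,1,2,2
[9] 0,3,3,2,0
2,1,0,2,3
2,3,0,2,2
0,3,0,1,0
0,1,1,2,3
[10] 0,3,3,2,0
2,1,0,2,3
2,3,0,2,2
0,3,0,1,1
0,1,1,3,0
[11] 0,3,3,2,0
2,1,0,2,3
2,3,0,2,2
0,3,0,1,1
0,1,1,3,1
[12] 0,3,3,2,0
2,1,0,2,3
2,3,0,2,2
0,3,0,1,1
0,1,1,3,2
[13] 0,3,3,2,0
2,1,0,2,3
2,3,0,2,2
0,3,0,1,1
0,1,1,3,3
[14] 0,3,3,2,0
2,1,0,2,3
2,3,0,2,2
0,3,0,2,2
0,1,2,0,1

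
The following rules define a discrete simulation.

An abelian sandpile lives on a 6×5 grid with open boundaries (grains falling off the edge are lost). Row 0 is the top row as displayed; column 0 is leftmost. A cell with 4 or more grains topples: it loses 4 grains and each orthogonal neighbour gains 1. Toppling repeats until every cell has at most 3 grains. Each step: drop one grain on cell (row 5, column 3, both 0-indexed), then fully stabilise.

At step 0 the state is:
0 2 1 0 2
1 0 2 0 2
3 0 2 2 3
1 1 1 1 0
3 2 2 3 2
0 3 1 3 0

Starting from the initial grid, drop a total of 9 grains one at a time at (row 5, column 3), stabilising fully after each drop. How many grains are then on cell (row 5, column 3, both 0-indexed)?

step 0: 0 2 1 0 2
1 0 2 0 2
3 0 2 2 3
1 1 1 1 0
3 2 2 3 2
0 3 1 3 0
step 1: 0 2 1 0 2
1 0 2 0 2
3 0 2 2 3
1 1 1 2 0
3 2 3 0 3
0 3 2 1 1
step 2: 0 2 1 0 2
1 0 2 0 2
3 0 2 2 3
1 1 1 2 0
3 2 3 0 3
0 3 2 2 1
step 3: 0 2 1 0 2
1 0 2 0 2
3 0 2 2 3
1 1 1 2 0
3 2 3 0 3
0 3 2 3 1
step 4: 0 2 1 0 2
1 0 2 0 2
3 0 2 2 3
1 1 1 2 0
3 2 3 1 3
0 3 3 0 2
step 5: 0 2 1 0 2
1 0 2 0 2
3 0 2 2 3
1 1 1 2 0
3 2 3 1 3
0 3 3 1 2
step 6: 0 2 1 0 2
1 0 2 0 2
3 0 2 2 3
1 1 1 2 0
3 2 3 1 3
0 3 3 2 2
step 7: 0 2 1 0 2
1 0 2 0 2
3 0 2 2 3
1 1 1 2 0
3 2 3 1 3
0 3 3 3 2
step 8: 0 2 1 0 2
1 0 2 0 2
3 0 2 2 3
2 2 2 2 0
0 1 1 3 3
2 1 2 1 3
step 9: 0 2 1 0 2
1 0 2 0 2
3 0 2 2 3
2 2 2 2 0
0 1 1 3 3
2 1 2 2 3

2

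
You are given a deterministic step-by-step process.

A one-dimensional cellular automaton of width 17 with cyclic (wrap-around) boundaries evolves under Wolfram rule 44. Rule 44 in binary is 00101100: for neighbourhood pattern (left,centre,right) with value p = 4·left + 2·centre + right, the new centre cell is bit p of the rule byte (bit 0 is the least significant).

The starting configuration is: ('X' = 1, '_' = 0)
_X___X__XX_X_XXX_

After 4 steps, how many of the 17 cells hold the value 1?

gen 0: _X___X__XX_X_XXX_
gen 1: _X___X__X_XXXX___
gen 2: _X___X__XXX______
gen 3: _X___X__X________
gen 4: _X___X__X________

3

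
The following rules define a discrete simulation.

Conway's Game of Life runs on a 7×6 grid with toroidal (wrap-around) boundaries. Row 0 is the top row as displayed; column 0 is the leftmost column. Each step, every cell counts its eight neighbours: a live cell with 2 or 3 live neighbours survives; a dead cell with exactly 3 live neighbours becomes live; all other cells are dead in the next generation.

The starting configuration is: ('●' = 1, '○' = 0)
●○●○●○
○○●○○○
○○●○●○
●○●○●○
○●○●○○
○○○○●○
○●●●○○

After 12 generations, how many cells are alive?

2

t=0: ●○●○●○
○○●○○○
○○●○●○
●○●○●○
○●○●○○
○○○○●○
○●●●○○
t=1: ○○○○○○
○○●○○●
○○●○○●
○○●○●●
○●●●●●
○●○○●○
○●●○●●
t=2: ●●●●●●
○○○○○○
●●●○○●
○○○○○○
○●○○○○
○○○○○○
●●●●●●
t=3: ○○○○○○
○○○○○○
●●○○○○
○○●○○○
○○○○○○
○○○●●●
○○○○○○
t=4: ○○○○○○
○○○○○○
○●○○○○
○●○○○○
○○○●●○
○○○○●○
○○○○●○
t=5: ○○○○○○
○○○○○○
○○○○○○
○○●○○○
○○○●●○
○○○○●●
○○○○○○
t=6: ○○○○○○
○○○○○○
○○○○○○
○○○●○○
○○○●●●
○○○●●●
○○○○○○
t=7: ○○○○○○
○○○○○○
○○○○○○
○○○●○○
○○●○○●
○○○●○●
○○○○●○
t=8: ○○○○○○
○○○○○○
○○○○○○
○○○○○○
○○●●○○
○○○●○●
○○○○●○
t=9: ○○○○○○
○○○○○○
○○○○○○
○○○○○○
○○●●●○
○○●●○○
○○○○●○
t=10: ○○○○○○
○○○○○○
○○○○○○
○○○●○○
○○●○●○
○○●○○○
○○○●○○
t=11: ○○○○○○
○○○○○○
○○○○○○
○○○●○○
○○●○○○
○○●○○○
○○○○○○
t=12: ○○○○○○
○○○○○○
○○○○○○
○○○○○○
○○●●○○
○○○○○○
○○○○○○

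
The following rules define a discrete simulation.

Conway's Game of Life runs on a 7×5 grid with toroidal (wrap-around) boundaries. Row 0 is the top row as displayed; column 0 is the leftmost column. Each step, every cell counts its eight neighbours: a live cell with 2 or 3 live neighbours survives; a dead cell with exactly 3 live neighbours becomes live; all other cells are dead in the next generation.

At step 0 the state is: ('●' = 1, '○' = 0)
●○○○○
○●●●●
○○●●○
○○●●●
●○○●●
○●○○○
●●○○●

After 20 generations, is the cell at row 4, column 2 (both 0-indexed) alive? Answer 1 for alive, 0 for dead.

1

[0] ●○○○○
○●●●●
○○●●○
○○●●●
●○○●●
○●○○○
●●○○●
[1] ○○○○○
●●○○●
●○○○○
●●○○○
●●○○○
○●●●○
○●○○●
[2] ○●○○●
●●○○●
○○○○○
○○○○●
○○○○●
○○○●●
●●○●○
[3] ○○○●○
○●○○●
○○○○●
○○○○○
●○○○●
○○●●○
○●○●○
[4] ●○○●●
●○○●●
●○○○○
●○○○●
○○○●●
●●●●○
○○○●●
[5] ○○●○○
○●○●○
○●○●○
●○○●○
○○○○○
●●○○○
○○○○○
[6] ○○●○○
○●○●○
●●○●○
○○●○●
●●○○●
○○○○○
○●○○○
[7] ○●●○○
●●○●●
●●○●○
○○●○○
●●○●●
○●○○○
○○○○○
[8] ○●●●●
○○○●○
○○○●○
○○○○○
●●○●●
○●●○●
○●●○○
[9] ●●○○●
○○○○○
○○○○○
●○●●○
○●○●●
○○○○●
○○○○●
[10] ●○○○●
●○○○○
○○○○○
●●●●○
○●○○○
○○○○●
○○○●●
[11] ●○○●○
●○○○●
●○●○●
●●●○○
○●○●●
●○○●●
○○○●○
[12] ●○○●○
○○○○○
○○●○○
○○○○○
○○○○○
●○○○○
●○●●○
[13] ○●●●○
○○○○○
○○○○○
○○○○○
○○○○○
○●○○●
●○●●○
[14] ○●○●●
○○●○○
○○○○○
○○○○○
○○○○○
●●●●●
●○○○○
[15] ●●●●●
○○●●○
○○○○○
○○○○○
●●●●●
●●●●●
○○○○○
[16] ●●○○●
●○○○○
○○○○○
●●●●●
○○○○○
○○○○○
○○○○○
[17] ●●○○●
●●○○●
○○●●○
●●●●●
●●●●●
○○○○○
●○○○○
[18] ○○○○○
○○○○○
○○○○○
○○○○○
○○○○○
○○●●○
●●○○●
[19] ●○○○○
○○○○○
○○○○○
○○○○○
○○○○○
●●●●●
●●●●●
[20] ●○●●○
○○○○○
○○○○○
○○○○○
●●●●●
○○○○○
○○○○○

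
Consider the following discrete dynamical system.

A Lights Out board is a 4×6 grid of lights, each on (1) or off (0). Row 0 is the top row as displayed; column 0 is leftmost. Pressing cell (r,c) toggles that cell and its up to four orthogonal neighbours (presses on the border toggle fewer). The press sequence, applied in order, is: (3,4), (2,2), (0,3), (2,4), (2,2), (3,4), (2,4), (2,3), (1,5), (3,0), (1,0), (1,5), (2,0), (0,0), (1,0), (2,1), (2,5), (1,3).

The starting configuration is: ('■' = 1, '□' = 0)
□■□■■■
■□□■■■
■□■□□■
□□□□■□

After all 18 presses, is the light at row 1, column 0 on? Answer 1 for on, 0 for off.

k=0  □■□■■■
■□□■■■
■□■□□■
□□□□■□
k=1  □■□■■■
■□□■■■
■□■□■■
□□□■□■
k=2  □■□■■■
■□■■■■
■■□■■■
□□■■□■
k=3  □■■□□■
■□■□■■
■■□■■■
□□■■□■
k=4  □■■□□■
■□■□□■
■■□□□□
□□■■■■
k=5  □■■□□■
■□□□□■
■□■■□□
□□□■■■
k=6  □■■□□■
■□□□□■
■□■■■□
□□□□□□
k=7  □■■□□■
■□□□■■
■□■□□■
□□□□■□
k=8  □■■□□■
■□□■■■
■□□■■■
□□□■■□
k=9  □■■□□□
■□□■□□
■□□■■□
□□□■■□
k=10  □■■□□□
■□□■□□
□□□■■□
■■□■■□
k=11  ■■■□□□
□■□■□□
■□□■■□
■■□■■□
k=12  ■■■□□■
□■□■■■
■□□■■■
■■□■■□
k=13  ■■■□□■
■■□■■■
□■□■■■
□■□■■□
k=14  □□■□□■
□■□■■■
□■□■■■
□■□■■□
k=15  ■□■□□■
■□□■■■
■■□■■■
□■□■■□
k=16  ■□■□□■
■■□■■■
□□■■■■
□□□■■□
k=17  ■□■□□■
■■□■■□
□□■■□□
□□□■■■
k=18  ■□■■□■
■■■□□□
□□■□□□
□□□■■■

1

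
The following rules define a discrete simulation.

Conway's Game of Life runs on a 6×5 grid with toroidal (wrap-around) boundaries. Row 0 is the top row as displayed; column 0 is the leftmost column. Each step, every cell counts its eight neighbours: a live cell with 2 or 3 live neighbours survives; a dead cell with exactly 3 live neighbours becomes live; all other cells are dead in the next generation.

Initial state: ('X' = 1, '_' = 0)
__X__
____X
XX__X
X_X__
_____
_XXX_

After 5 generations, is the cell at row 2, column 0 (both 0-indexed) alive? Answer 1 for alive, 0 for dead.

0) __X__
____X
XX__X
X_X__
_____
_XXX_
1) _XX__
_X_XX
_X_XX
X___X
___X_
_XXX_
2) ____X
_X__X
_X___
X_X__
XX_X_
_X_X_
3) __XXX
_____
_XX__
X_X_X
X__X_
_X_X_
4) __XXX
_X___
XXXX_
X_X_X
X__X_
XX___
5) __XXX
_____
___X_
_____
__XX_
XX___

0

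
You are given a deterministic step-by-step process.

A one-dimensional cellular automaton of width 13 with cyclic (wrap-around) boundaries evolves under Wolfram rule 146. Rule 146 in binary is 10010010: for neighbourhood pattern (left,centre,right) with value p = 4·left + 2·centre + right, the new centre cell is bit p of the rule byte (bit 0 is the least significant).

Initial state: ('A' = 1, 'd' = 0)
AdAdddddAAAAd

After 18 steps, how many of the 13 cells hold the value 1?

t=0: AdAdddddAAAAd
t=1: dddAdddAdAAdd
t=2: ddAdAdAddddAd
t=3: dAdddddAddAdA
t=4: ddAdddAdAAddd
t=5: dAdAdAddddAdd
t=6: AdddddAddAdAd
t=7: dAdddAdAAdddd
t=8: AdAdAddddAddd
t=9: dddddAddAdAdA
t=10: AdddAdAAddddd
t=11: dAdAddddAdddA
t=12: ddddAddAdAdAd
t=13: dddAdAAdddddA
t=14: AdAddddAdddAd
t=15: dddAddAdAdAdd
t=16: ddAdAAdddddAd
t=17: dAddddAdddAdA
t=18: ddAddAdAdAddd

4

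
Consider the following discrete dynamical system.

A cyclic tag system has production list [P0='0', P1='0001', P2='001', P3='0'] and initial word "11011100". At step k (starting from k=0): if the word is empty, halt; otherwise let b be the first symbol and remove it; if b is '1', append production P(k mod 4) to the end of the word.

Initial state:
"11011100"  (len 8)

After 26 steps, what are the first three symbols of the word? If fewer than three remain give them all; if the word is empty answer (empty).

000

0) "11011100"  (len 8)
1) "10111000"  (len 8)
2) "01110000001"  (len 11)
3) "1110000001"  (len 10)
4) "1100000010"  (len 10)
5) "1000000100"  (len 10)
6) "0000001000001"  (len 13)
7) "000001000001"  (len 12)
8) "00001000001"  (len 11)
9) "0001000001"  (len 10)
10) "001000001"  (len 9)
11) "01000001"  (len 8)
12) "1000001"  (len 7)
13) "0000010"  (len 7)
14) "000010"  (len 6)
15) "00010"  (len 5)
16) "0010"  (len 4)
17) "010"  (len 3)
18) "10"  (len 2)
19) "0001"  (len 4)
20) "001"  (len 3)
21) "01"  (len 2)
22) "1"  (len 1)
23) "001"  (len 3)
24) "01"  (len 2)
25) "1"  (len 1)
26) "0001"  (len 4)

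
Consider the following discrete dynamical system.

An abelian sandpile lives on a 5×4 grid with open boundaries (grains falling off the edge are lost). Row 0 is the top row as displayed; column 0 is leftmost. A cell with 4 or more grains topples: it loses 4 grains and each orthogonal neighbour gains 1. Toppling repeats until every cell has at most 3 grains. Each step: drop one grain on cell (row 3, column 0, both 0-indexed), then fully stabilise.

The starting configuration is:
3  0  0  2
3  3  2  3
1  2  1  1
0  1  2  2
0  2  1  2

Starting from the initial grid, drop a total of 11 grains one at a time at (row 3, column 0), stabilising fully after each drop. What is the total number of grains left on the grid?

40

k=0  3  0  0  2
3  3  2  3
1  2  1  1
0  1  2  2
0  2  1  2
k=1  3  0  0  2
3  3  2  3
1  2  1  1
1  1  2  2
0  2  1  2
k=2  3  0  0  2
3  3  2  3
1  2  1  1
2  1  2  2
0  2  1  2
k=3  3  0  0  2
3  3  2  3
1  2  1  1
3  1  2  2
0  2  1  2
k=4  3  0  0  2
3  3  2  3
2  2  1  1
0  2  2  2
1  2  1  2
k=5  3  0  0  2
3  3  2  3
2  2  1  1
1  2  2  2
1  2  1  2
k=6  3  0  0  2
3  3  2  3
2  2  1  1
2  2  2  2
1  2  1  2
k=7  3  0  0  2
3  3  2  3
2  2  1  1
3  2  2  2
1  2  1  2
k=8  3  0  0  2
3  3  2  3
3  2  1  1
0  3  2  2
2  2  1  2
k=9  3  0  0  2
3  3  2  3
3  2  1  1
1  3  2  2
2  2  1  2
k=10  3  0  0  2
3  3  2  3
3  2  1  1
2  3  2  2
2  2  1  2
k=11  3  0  0  2
3  3  2  3
3  2  1  1
3  3  2  2
2  2  1  2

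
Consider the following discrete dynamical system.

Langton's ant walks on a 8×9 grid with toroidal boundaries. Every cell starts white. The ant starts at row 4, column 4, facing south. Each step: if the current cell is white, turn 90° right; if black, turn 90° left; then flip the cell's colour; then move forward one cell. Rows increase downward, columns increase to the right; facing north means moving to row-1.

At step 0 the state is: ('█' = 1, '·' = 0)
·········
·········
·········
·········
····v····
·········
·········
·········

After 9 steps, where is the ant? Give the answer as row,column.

4,5

k=0  ·········
·········
·········
·········
····v····
·········
·········
·········
k=1  ·········
·········
·········
·········
···<█····
·········
·········
·········
k=2  ·········
·········
·········
···^·····
···██····
·········
·········
·········
k=3  ·········
·········
·········
···█>····
···██····
·········
·········
·········
k=4  ·········
·········
·········
···██····
···█v····
·········
·········
·········
k=5  ·········
·········
·········
···██····
···█·>···
·········
·········
·········
k=6  ·········
·········
·········
···██····
···█·█···
·····v···
·········
·········
k=7  ·········
·········
·········
···██····
···█·█···
····<█···
·········
·········
k=8  ·········
·········
·········
···██····
···█^█···
····██···
·········
·········
k=9  ·········
·········
·········
···██····
···██>···
····██···
·········
·········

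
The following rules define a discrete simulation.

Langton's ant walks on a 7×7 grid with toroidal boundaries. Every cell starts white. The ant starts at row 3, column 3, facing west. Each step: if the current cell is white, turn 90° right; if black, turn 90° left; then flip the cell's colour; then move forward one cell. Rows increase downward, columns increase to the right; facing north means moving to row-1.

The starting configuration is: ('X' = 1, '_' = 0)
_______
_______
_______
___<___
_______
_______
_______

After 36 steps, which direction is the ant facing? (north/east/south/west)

k=0  _______
_______
_______
___<___
_______
_______
_______
k=1  _______
_______
___^___
___X___
_______
_______
_______
k=2  _______
_______
___X>__
___X___
_______
_______
_______
k=3  _______
_______
___XX__
___Xv__
_______
_______
_______
k=4  _______
_______
___XX__
___<X__
_______
_______
_______
k=5  _______
_______
___XX__
____X__
___v___
_______
_______
k=6  _______
_______
___XX__
____X__
__<X___
_______
_______
k=7  _______
_______
___XX__
__^_X__
__XX___
_______
_______
k=8  _______
_______
___XX__
__X>X__
__XX___
_______
_______
k=9  _______
_______
___XX__
__XXX__
__Xv___
_______
_______
k=10  _______
_______
___XX__
__XXX__
__X_>__
_______
_______
k=11  _______
_______
___XX__
__XXX__
__X_X__
____v__
_______
k=12  _______
_______
___XX__
__XXX__
__X_X__
___<X__
_______
k=13  _______
_______
___XX__
__XXX__
__X^X__
___XX__
_______
k=14  _______
_______
___XX__
__XXX__
__XX>__
___XX__
_______
k=15  _______
_______
___XX__
__XX^__
__XX___
___XX__
_______
k=16  _______
_______
___XX__
__X<___
__XX___
___XX__
_______
k=17  _______
_______
___XX__
__X____
__Xv___
___XX__
_______
k=18  _______
_______
___XX__
__X____
__X_>__
___XX__
_______
k=19  _______
_______
___XX__
__X____
__X_X__
___Xv__
_______
k=20  _______
_______
___XX__
__X____
__X_X__
___X_>_
_______
k=21  _______
_______
___XX__
__X____
__X_X__
___X_X_
_____v_
k=22  _______
_______
___XX__
__X____
__X_X__
___X_X_
____<X_
k=23  _______
_______
___XX__
__X____
__X_X__
___X^X_
____XX_
k=24  _______
_______
___XX__
__X____
__X_X__
___XX>_
____XX_
k=25  _______
_______
___XX__
__X____
__X_X^_
___XX__
____XX_
k=26  _______
_______
___XX__
__X____
__X_XX>
___XX__
____XX_
k=27  _______
_______
___XX__
__X____
__X_XXX
___XX_v
____XX_
k=28  _______
_______
___XX__
__X____
__X_XXX
___XX<X
____XX_
k=29  _______
_______
___XX__
__X____
__X_X^X
___XXXX
____XX_
k=30  _______
_______
___XX__
__X____
__X_<_X
___XXXX
____XX_
k=31  _______
_______
___XX__
__X____
__X___X
___XvXX
____XX_
k=32  _______
_______
___XX__
__X____
__X___X
___X_>X
____XX_
k=33  _______
_______
___XX__
__X____
__X__^X
___X__X
____XX_
k=34  _______
_______
___XX__
__X____
__X__X>
___X__X
____XX_
k=35  _______
_______
___XX__
__X___^
__X__X_
___X__X
____XX_
k=36  _______
_______
___XX__
>_X___X
__X__X_
___X__X
____XX_

east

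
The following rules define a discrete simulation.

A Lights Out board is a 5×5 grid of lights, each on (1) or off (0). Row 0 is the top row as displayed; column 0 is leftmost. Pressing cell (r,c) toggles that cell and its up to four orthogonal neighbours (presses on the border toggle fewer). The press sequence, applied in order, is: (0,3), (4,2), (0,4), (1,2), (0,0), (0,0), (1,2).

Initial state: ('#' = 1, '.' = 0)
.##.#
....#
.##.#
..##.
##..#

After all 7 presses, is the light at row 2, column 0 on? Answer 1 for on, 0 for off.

0

[0] .##.#
....#
.##.#
..##.
##..#
[1] .#.#.
...##
.##.#
..##.
##..#
[2] .#.#.
...##
.##.#
...#.
#.###
[3] .#..#
...#.
.##.#
...#.
#.###
[4] .##.#
.##..
.#..#
...#.
#.###
[5] #.#.#
###..
.#..#
...#.
#.###
[6] .##.#
.##..
.#..#
...#.
#.###
[7] .#..#
...#.
.##.#
...#.
#.###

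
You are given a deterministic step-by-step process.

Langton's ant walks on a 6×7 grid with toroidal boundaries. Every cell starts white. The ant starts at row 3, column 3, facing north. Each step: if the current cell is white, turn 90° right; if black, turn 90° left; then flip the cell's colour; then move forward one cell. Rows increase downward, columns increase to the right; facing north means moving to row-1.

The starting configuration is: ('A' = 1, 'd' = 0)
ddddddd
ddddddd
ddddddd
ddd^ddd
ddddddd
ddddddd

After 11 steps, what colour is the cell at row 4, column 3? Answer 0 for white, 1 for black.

k=0  ddddddd
ddddddd
ddddddd
ddd^ddd
ddddddd
ddddddd
k=1  ddddddd
ddddddd
ddddddd
dddA>dd
ddddddd
ddddddd
k=2  ddddddd
ddddddd
ddddddd
dddAAdd
ddddvdd
ddddddd
k=3  ddddddd
ddddddd
ddddddd
dddAAdd
ddd<Add
ddddddd
k=4  ddddddd
ddddddd
ddddddd
ddd^Add
dddAAdd
ddddddd
k=5  ddddddd
ddddddd
ddddddd
dd<dAdd
dddAAdd
ddddddd
k=6  ddddddd
ddddddd
dd^dddd
ddAdAdd
dddAAdd
ddddddd
k=7  ddddddd
ddddddd
ddA>ddd
ddAdAdd
dddAAdd
ddddddd
k=8  ddddddd
ddddddd
ddAAddd
ddAvAdd
dddAAdd
ddddddd
k=9  ddddddd
ddddddd
ddAAddd
dd<AAdd
dddAAdd
ddddddd
k=10  ddddddd
ddddddd
ddAAddd
dddAAdd
ddvAAdd
ddddddd
k=11  ddddddd
ddddddd
ddAAddd
dddAAdd
d<AAAdd
ddddddd

1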